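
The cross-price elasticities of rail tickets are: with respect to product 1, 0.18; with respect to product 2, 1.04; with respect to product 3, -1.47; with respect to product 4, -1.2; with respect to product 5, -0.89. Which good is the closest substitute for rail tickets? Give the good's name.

Substitutes have ε > 0. Among the positive values, 1.04 (product 2) is largest.

product 2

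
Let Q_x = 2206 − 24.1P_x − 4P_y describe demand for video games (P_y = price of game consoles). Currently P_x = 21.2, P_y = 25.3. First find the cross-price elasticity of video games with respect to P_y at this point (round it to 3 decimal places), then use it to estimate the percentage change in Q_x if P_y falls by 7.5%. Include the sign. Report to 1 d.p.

0.5%

At P_x = 21.2, P_y = 25.3: Q_x = 1593.88.
∂Q_x/∂P_y = -4.
ε = (∂Q_x/∂P_y)(P_y/Q_x) = -4.0000 × 25.3/1593.88 ≈ -0.063.
%ΔQ_x ≈ ε × %ΔP_y = -0.063 × (-7.5%) = 0.5%.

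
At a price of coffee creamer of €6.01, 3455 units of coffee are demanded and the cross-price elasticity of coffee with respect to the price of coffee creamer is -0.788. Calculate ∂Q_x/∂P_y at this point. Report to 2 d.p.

ε = (∂Q_x/∂P_y)·(P_y/Q_x) ⇒ ∂Q_x/∂P_y = ε·Q_x/P_y = -0.788 × 3455/6.01 ≈ -453.00.

-453.00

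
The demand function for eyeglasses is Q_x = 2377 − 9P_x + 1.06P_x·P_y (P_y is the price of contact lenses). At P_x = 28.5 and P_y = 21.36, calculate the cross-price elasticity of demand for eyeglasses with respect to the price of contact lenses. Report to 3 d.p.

At P_x = 28.5 and P_y = 21.36: Q_x = 2765.786.
∂Q_x/∂P_y = 1.06P_x = 1.06(28.5) = 30.2100.
ε = (∂Q_x/∂P_y)(P_y/Q_x) = 30.2100 × (21.36/2765.786) ≈ 0.233.

0.233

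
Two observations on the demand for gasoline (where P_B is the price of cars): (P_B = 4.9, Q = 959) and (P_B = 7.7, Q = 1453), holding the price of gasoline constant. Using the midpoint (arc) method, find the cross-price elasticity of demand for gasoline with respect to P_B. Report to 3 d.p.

0.922

ΔQ_A = 1453 − 959 = 494; ΔP_B = 7.7 − 4.9 = 2.8.
Midpoints: Q̄_A = 1206.0, P̄_B = 6.30.
ε = (ΔQ_A/Q̄_A)/(ΔP_B/P̄_B) = (494/1206.0)/(2.8/6.30) ≈ 0.922.
ε > 0: gasoline and cars are substitutes.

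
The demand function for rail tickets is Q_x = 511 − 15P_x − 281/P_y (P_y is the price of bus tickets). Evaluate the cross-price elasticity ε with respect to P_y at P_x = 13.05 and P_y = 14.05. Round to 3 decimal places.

0.068

At P_x = 13.05 and P_y = 14.05: Q_x = 295.25.
∂Q_x/∂P_y = 281/P_y² = 1.4235.
ε = (∂Q_x/∂P_y)(P_y/Q_x) = 1.4235 × (14.05/295.25) ≈ 0.068.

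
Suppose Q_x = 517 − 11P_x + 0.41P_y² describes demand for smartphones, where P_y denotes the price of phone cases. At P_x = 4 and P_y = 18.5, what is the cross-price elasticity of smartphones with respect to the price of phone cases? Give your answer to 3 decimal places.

0.458

At P_x = 4 and P_y = 18.5: Q_x = 613.322.
∂Q_x/∂P_y = 0.82P_y = 0.82(18.5) = 15.1700.
ε = (∂Q_x/∂P_y)(P_y/Q_x) = 15.1700 × (18.5/613.322) ≈ 0.458.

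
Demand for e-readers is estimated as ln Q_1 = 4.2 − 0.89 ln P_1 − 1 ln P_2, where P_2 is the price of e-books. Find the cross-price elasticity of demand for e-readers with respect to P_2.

-1.00

In a log-linear (constant-elasticity) demand function, the coefficient on ln P_2 is the cross-price elasticity.
ε = -1.00. Negative, so e-readers and e-books are complements.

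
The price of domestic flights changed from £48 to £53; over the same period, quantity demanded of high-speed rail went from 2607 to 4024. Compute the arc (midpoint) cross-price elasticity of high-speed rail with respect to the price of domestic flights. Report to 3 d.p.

ΔQ_A = 4024 − 2607 = 1417; ΔP_B = 53 − 48 = 5.
Midpoints: Q̄_A = 3315.5, P̄_B = 50.50.
ε = (ΔQ_A/Q̄_A)/(ΔP_B/P̄_B) = (1417/3315.5)/(5/50.50) ≈ 4.317.
ε > 0: high-speed rail and domestic flights are substitutes.

4.317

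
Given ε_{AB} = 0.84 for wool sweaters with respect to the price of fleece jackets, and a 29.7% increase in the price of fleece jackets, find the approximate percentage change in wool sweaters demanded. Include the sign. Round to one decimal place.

24.9%

%ΔQ ≈ ε × %ΔP of fleece jackets = 0.84 × (29.7%) = 24.9%.
Demand for wool sweaters rises by about 24.9%.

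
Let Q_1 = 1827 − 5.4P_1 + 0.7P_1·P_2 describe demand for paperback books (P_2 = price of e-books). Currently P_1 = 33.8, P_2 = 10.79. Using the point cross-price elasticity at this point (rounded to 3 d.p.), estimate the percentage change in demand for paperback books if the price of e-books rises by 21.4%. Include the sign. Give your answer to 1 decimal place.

At P_1 = 33.8, P_2 = 10.79: Q_1 = 1899.771.
∂Q_1/∂P_2 = 0.7P_1 = 23.6600.
ε = (∂Q_1/∂P_2)(P_2/Q_1) = 23.6600 × 10.79/1899.771 ≈ 0.134.
%ΔQ_1 ≈ ε × %ΔP_2 = 0.134 × (21.4%) = 2.9%.

2.9%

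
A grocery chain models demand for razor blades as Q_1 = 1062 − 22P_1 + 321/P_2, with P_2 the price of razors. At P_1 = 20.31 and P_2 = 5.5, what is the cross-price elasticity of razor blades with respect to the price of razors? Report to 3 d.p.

At P_1 = 20.31 and P_2 = 5.5: Q_1 = 673.544.
∂Q_1/∂P_2 = −321/P_2² = -10.6116.
ε = (∂Q_1/∂P_2)(P_2/Q_1) = -10.6116 × (5.5/673.544) ≈ -0.087.
ε < 0: complements.

-0.087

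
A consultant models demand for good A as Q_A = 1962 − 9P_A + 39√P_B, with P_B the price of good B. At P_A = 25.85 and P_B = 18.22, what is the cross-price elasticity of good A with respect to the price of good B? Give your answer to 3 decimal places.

0.044

At P_A = 25.85 and P_B = 18.22: Q_A = 1895.821.
∂Q_A/∂P_B = 39/(2√P_B) = 39/(2√18.22) = 4.5684.
ε = (∂Q_A/∂P_B)(P_B/Q_A) = 4.5684 × (18.22/1895.821) ≈ 0.044.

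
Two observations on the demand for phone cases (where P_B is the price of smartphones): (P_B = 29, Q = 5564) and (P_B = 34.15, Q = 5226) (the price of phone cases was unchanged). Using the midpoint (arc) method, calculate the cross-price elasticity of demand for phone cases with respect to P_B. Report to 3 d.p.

-0.384

ΔQ_A = 5226 − 5564 = -338; ΔP_B = 34.15 − 29 = 5.15.
Midpoints: Q̄_A = 5395.0, P̄_B = 31.57.
ε = (ΔQ_A/Q̄_A)/(ΔP_B/P̄_B) = (-338/5395.0)/(5.15/31.57) ≈ -0.384.
ε < 0: phone cases and smartphones are complements.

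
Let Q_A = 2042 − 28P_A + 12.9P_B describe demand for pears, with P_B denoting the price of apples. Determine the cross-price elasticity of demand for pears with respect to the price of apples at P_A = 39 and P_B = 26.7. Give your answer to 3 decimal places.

0.266

At P_A = 39 and P_B = 26.7: Q_A = 1294.43.
∂Q_A/∂P_B = 12.9.
ε = (∂Q_A/∂P_B)(P_B/Q_A) = 12.9 × (26.7/1294.43) ≈ 0.266.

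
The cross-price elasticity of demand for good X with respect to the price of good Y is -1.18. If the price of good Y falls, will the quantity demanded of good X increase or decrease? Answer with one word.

ε < 0 and the price of good Y falls, so the quantity of good X moves in the opposite direction: it increases.

increase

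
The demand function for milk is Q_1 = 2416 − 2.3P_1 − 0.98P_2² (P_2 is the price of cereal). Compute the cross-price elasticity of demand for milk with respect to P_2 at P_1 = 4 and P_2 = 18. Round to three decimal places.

-0.304

At P_1 = 4 and P_2 = 18: Q_1 = 2089.28.
∂Q_1/∂P_2 = -1.96P_2 = -1.96(18) = -35.2800.
ε = (∂Q_1/∂P_2)(P_2/Q_1) = -35.2800 × (18/2089.28) ≈ -0.304.
ε < 0: complements.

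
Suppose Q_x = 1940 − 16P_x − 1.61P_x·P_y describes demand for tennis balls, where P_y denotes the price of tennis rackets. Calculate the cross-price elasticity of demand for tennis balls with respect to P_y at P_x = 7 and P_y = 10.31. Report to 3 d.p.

At P_x = 7 and P_y = 10.31: Q_x = 1711.806.
∂Q_x/∂P_y = -1.61P_x = -1.61(7) = -11.2700.
ε = (∂Q_x/∂P_y)(P_y/Q_x) = -11.2700 × (10.31/1711.806) ≈ -0.068.
ε < 0: complements.

-0.068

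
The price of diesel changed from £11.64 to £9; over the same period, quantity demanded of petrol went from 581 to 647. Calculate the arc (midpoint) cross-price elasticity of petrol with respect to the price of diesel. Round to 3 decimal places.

ΔQ_A = 647 − 581 = 66; ΔP_B = 9 − 11.64 = -2.64.
Midpoints: Q̄_A = 614.0, P̄_B = 10.32.
ε = (ΔQ_A/Q̄_A)/(ΔP_B/P̄_B) = (66/614.0)/(-2.64/10.32) ≈ -0.420.
ε < 0: petrol and diesel are complements.

-0.420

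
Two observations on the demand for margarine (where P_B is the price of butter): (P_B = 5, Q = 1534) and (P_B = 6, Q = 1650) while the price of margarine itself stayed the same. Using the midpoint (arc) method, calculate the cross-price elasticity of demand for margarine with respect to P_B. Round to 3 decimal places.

0.401

ΔQ_A = 1650 − 1534 = 116; ΔP_B = 6 − 5 = 1.
Midpoints: Q̄_A = 1592.0, P̄_B = 5.50.
ε = (ΔQ_A/Q̄_A)/(ΔP_B/P̄_B) = (116/1592.0)/(1/5.50) ≈ 0.401.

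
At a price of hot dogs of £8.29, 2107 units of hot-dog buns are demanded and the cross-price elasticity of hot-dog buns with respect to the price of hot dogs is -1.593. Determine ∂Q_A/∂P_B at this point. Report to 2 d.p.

-404.88

ε = (∂Q_A/∂P_B)·(P_B/Q_A) ⇒ ∂Q_A/∂P_B = ε·Q_A/P_B = -1.593 × 2107/8.29 ≈ -404.88.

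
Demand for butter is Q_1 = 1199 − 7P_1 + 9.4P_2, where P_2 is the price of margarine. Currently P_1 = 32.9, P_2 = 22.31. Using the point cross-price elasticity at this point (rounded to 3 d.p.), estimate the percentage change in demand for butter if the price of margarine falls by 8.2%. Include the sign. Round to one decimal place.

At P_1 = 32.9, P_2 = 22.31: Q_1 = 1178.414.
∂Q_1/∂P_2 = 9.4.
ε = (∂Q_1/∂P_2)(P_2/Q_1) = 9.4000 × 22.31/1178.414 ≈ 0.178.
%ΔQ_1 ≈ ε × %ΔP_2 = 0.178 × (-8.2%) = -1.5%.

-1.5%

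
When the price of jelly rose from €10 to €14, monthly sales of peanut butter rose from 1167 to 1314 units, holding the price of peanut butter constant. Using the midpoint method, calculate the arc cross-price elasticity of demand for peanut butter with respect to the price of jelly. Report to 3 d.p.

ΔQ_A = 1314 − 1167 = 147; ΔP_B = 14 − 10 = 4.
Midpoints: Q̄_A = 1240.5, P̄_B = 12.00.
ε = (ΔQ_A/Q̄_A)/(ΔP_B/P̄_B) = (147/1240.5)/(4/12.00) ≈ 0.356.
ε > 0: peanut butter and jelly are substitutes.

0.356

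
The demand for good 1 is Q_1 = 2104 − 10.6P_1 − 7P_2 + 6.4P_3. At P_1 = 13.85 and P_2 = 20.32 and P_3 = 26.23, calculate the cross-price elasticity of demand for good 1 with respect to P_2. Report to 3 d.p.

At P_1 = 13.85 and P_2 = 20.32 and P_3 = 26.23: Q_1 = 1982.822.
∂Q_1/∂P_2 = -7.
ε = (∂Q_1/∂P_2)(P_2/Q_1) = -7 × (20.32/1982.822) ≈ -0.072.

-0.072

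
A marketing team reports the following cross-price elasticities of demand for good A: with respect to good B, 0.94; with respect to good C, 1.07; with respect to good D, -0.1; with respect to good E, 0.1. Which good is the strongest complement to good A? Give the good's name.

Complements have ε < 0. The most negative value is -0.1 (good D).

good D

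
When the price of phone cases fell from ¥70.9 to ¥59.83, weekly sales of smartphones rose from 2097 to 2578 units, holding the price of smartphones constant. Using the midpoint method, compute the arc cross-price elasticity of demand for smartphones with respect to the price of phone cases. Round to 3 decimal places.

ΔQ_A = 2578 − 2097 = 481; ΔP_B = 59.83 − 70.9 = -11.07.
Midpoints: Q̄_A = 2337.5, P̄_B = 65.37.
ε = (ΔQ_A/Q̄_A)/(ΔP_B/P̄_B) = (481/2337.5)/(-11.07/65.37) ≈ -1.215.
ε < 0: smartphones and phone cases are complements.

-1.215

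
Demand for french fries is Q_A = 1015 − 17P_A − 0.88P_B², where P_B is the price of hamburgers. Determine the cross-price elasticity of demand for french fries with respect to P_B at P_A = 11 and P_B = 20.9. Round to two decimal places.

At P_A = 11 and P_B = 20.9: Q_A = 443.607.
∂Q_A/∂P_B = -1.76P_B = -1.76(20.9) = -36.7840.
ε = (∂Q_A/∂P_B)(P_B/Q_A) = -36.7840 × (20.9/443.607) ≈ -1.73.

-1.73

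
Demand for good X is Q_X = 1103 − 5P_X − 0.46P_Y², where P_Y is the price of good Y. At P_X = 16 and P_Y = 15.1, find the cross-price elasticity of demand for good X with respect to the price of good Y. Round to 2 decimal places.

At P_X = 16 and P_Y = 15.1: Q_X = 918.115.
∂Q_X/∂P_Y = -0.92P_Y = -0.92(15.1) = -13.8920.
ε = (∂Q_X/∂P_Y)(P_Y/Q_X) = -13.8920 × (15.1/918.115) ≈ -0.23.

-0.23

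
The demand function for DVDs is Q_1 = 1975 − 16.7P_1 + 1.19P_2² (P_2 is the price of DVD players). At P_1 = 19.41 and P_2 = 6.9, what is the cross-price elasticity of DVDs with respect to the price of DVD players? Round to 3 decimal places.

At P_1 = 19.41 and P_2 = 6.9: Q_1 = 1707.509.
∂Q_1/∂P_2 = 2.38P_2 = 2.38(6.9) = 16.4220.
ε = (∂Q_1/∂P_2)(P_2/Q_1) = 16.4220 × (6.9/1707.509) ≈ 0.066.

0.066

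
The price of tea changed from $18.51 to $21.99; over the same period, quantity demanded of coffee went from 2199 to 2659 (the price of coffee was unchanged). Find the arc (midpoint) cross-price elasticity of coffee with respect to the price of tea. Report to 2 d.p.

ΔQ_A = 2659 − 2199 = 460; ΔP_B = 21.99 − 18.51 = 3.48.
Midpoints: Q̄_A = 2429.0, P̄_B = 20.25.
ε = (ΔQ_A/Q̄_A)/(ΔP_B/P̄_B) = (460/2429.0)/(3.48/20.25) ≈ 1.10.
ε > 0: coffee and tea are substitutes.

1.10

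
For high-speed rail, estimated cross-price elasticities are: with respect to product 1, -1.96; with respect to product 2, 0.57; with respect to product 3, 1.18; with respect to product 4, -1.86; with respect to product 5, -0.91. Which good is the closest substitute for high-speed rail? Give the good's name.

Substitutes have ε > 0. Among the positive values, 1.18 (product 3) is largest.

product 3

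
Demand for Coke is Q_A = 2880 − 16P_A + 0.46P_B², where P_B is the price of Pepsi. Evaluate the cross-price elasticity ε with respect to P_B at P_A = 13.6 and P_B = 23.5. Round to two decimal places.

At P_A = 13.6 and P_B = 23.5: Q_A = 2916.435.
∂Q_A/∂P_B = 0.92P_B = 0.92(23.5) = 21.6200.
ε = (∂Q_A/∂P_B)(P_B/Q_A) = 21.6200 × (23.5/2916.435) ≈ 0.17.

0.17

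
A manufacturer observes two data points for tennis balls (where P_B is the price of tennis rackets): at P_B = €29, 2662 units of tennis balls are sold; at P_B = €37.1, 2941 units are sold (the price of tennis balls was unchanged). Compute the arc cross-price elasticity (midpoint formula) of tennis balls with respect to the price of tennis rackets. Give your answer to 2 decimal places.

ΔQ_A = 2941 − 2662 = 279; ΔP_B = 37.1 − 29 = 8.1.
Midpoints: Q̄_A = 2801.5, P̄_B = 33.05.
ε = (ΔQ_A/Q̄_A)/(ΔP_B/P̄_B) = (279/2801.5)/(8.1/33.05) ≈ 0.41.

0.41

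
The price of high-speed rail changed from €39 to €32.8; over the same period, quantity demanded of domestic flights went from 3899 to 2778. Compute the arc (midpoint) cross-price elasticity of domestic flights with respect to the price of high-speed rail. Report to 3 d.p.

1.944

ΔQ_A = 2778 − 3899 = -1121; ΔP_B = 32.8 − 39 = -6.2.
Midpoints: Q̄_A = 3338.5, P̄_B = 35.90.
ε = (ΔQ_A/Q̄_A)/(ΔP_B/P̄_B) = (-1121/3338.5)/(-6.2/35.90) ≈ 1.944.
ε > 0: domestic flights and high-speed rail are substitutes.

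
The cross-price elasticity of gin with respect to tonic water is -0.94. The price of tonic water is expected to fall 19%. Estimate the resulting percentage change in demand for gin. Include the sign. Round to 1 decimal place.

17.9%

%ΔQ ≈ ε × %ΔP of tonic water = -0.94 × (-19%) = 17.9%.
Demand for gin rises by about 17.9%.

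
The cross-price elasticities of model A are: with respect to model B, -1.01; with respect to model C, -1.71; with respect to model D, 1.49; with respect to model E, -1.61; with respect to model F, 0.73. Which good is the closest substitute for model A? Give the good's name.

Substitutes have ε > 0. Among the positive values, 1.49 (model D) is largest.

model D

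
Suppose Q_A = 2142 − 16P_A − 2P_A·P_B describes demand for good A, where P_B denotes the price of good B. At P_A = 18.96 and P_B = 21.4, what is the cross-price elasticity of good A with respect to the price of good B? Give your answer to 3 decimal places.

At P_A = 18.96 and P_B = 21.4: Q_A = 1027.152.
∂Q_A/∂P_B = -2P_A = -2(18.96) = -37.9200.
ε = (∂Q_A/∂P_B)(P_B/Q_A) = -37.9200 × (21.4/1027.152) ≈ -0.790.
ε < 0: complements.

-0.790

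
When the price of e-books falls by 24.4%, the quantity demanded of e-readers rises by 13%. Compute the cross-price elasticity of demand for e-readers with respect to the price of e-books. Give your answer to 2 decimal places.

ε = (%ΔQ of e-readers) / (%ΔP of e-books) = (13%) / (-24.4%) ≈ -0.53.

-0.53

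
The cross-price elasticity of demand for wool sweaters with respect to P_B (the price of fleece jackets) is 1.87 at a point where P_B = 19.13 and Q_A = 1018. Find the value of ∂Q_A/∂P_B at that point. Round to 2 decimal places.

99.51

ε = (∂Q_A/∂P_B)·(P_B/Q_A) ⇒ ∂Q_A/∂P_B = ε·Q_A/P_B = 1.87 × 1018/19.13 ≈ 99.51.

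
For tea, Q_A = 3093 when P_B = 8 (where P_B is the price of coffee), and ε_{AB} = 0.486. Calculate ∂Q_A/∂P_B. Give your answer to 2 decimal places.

187.90

ε = (∂Q_A/∂P_B)·(P_B/Q_A) ⇒ ∂Q_A/∂P_B = ε·Q_A/P_B = 0.486 × 3093/8 ≈ 187.90.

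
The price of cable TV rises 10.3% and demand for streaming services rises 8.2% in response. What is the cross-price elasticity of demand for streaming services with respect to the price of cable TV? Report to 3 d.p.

0.796

ε = (%ΔQ of streaming services) / (%ΔP of cable TV) = (8.2%) / (10.3%) ≈ 0.796.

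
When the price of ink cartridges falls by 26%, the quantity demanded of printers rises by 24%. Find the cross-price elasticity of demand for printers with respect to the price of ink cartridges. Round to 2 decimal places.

ε = (%ΔQ of printers) / (%ΔP of ink cartridges) = (24%) / (-26%) ≈ -0.92.
Negative cross-price elasticity: complements.

-0.92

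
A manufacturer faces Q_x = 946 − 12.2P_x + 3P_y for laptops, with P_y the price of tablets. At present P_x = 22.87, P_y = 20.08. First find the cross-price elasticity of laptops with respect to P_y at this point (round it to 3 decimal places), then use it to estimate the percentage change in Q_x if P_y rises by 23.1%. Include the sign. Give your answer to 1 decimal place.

1.9%

At P_x = 22.87, P_y = 20.08: Q_x = 727.226.
∂Q_x/∂P_y = 3.
ε = (∂Q_x/∂P_y)(P_y/Q_x) = 3.0000 × 20.08/727.226 ≈ 0.083.
%ΔQ_x ≈ ε × %ΔP_y = 0.083 × (23.1%) = 1.9%.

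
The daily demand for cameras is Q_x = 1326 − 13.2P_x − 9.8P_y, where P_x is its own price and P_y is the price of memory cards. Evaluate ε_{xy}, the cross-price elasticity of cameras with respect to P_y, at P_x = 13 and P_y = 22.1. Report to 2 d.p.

-0.23

At P_x = 13 and P_y = 22.1: Q_x = 937.82.
∂Q_x/∂P_y = -9.8.
ε = (∂Q_x/∂P_y)(P_y/Q_x) = -9.8 × (22.1/937.82) ≈ -0.23.
Since ε < 0, cameras and memory cards are complements.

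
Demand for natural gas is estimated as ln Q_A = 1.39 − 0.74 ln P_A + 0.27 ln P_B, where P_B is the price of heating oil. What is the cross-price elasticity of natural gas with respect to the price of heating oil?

0.27

In a log-linear (constant-elasticity) demand function, the coefficient on ln P_B is the cross-price elasticity.
ε = 0.27. Positive, so natural gas and heating oil are substitutes.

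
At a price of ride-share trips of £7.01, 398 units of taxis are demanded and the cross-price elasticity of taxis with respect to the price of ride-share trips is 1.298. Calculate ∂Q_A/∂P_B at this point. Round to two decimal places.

ε = (∂Q_A/∂P_B)·(P_B/Q_A) ⇒ ∂Q_A/∂P_B = ε·Q_A/P_B = 1.298 × 398/7.01 ≈ 73.70.

73.70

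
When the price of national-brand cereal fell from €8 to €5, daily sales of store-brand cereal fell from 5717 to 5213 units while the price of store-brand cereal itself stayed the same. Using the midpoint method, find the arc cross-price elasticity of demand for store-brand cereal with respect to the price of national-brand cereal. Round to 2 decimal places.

0.20

ΔQ_A = 5213 − 5717 = -504; ΔP_B = 5 − 8 = -3.
Midpoints: Q̄_A = 5465.0, P̄_B = 6.50.
ε = (ΔQ_A/Q̄_A)/(ΔP_B/P̄_B) = (-504/5465.0)/(-3/6.50) ≈ 0.20.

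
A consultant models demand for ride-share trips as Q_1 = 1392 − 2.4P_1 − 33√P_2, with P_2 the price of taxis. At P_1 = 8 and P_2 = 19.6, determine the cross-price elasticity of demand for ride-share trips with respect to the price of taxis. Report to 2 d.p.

-0.06

At P_1 = 8 and P_2 = 19.6: Q_1 = 1226.703.
∂Q_1/∂P_2 = -33/(2√P_2) = -33/(2√19.6) = -3.7270.
ε = (∂Q_1/∂P_2)(P_2/Q_1) = -3.7270 × (19.6/1226.703) ≈ -0.06.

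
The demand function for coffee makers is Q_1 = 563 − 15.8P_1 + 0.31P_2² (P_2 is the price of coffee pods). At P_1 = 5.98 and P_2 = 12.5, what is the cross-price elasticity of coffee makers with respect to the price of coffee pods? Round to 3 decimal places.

At P_1 = 5.98 and P_2 = 12.5: Q_1 = 516.953.
∂Q_1/∂P_2 = 0.62P_2 = 0.62(12.5) = 7.7500.
ε = (∂Q_1/∂P_2)(P_2/Q_1) = 7.7500 × (12.5/516.953) ≈ 0.187.

0.187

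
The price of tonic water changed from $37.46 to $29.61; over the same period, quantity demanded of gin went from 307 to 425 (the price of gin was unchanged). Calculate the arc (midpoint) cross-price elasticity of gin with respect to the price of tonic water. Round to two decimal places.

-1.38

ΔQ_A = 425 − 307 = 118; ΔP_B = 29.61 − 37.46 = -7.85.
Midpoints: Q̄_A = 366.0, P̄_B = 33.53.
ε = (ΔQ_A/Q̄_A)/(ΔP_B/P̄_B) = (118/366.0)/(-7.85/33.53) ≈ -1.38.
ε < 0: gin and tonic water are complements.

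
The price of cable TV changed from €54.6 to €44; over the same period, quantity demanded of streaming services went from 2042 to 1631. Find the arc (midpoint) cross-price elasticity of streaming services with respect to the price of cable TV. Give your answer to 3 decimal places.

1.041

ΔQ_A = 1631 − 2042 = -411; ΔP_B = 44 − 54.6 = -10.6.
Midpoints: Q̄_A = 1836.5, P̄_B = 49.30.
ε = (ΔQ_A/Q̄_A)/(ΔP_B/P̄_B) = (-411/1836.5)/(-10.6/49.30) ≈ 1.041.
ε > 0: streaming services and cable TV are substitutes.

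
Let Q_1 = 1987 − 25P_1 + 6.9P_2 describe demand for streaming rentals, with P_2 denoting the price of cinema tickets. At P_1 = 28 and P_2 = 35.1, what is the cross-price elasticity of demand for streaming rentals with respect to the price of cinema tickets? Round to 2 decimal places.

0.16

At P_1 = 28 and P_2 = 35.1: Q_1 = 1529.19.
∂Q_1/∂P_2 = 6.9.
ε = (∂Q_1/∂P_2)(P_2/Q_1) = 6.9 × (35.1/1529.19) ≈ 0.16.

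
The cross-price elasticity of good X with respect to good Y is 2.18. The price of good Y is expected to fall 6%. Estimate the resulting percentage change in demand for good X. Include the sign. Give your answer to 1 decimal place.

%ΔQ ≈ ε × %ΔP of good Y = 2.18 × (-6%) = -13.1%.
Demand for good X falls by about 13.1%.

-13.1%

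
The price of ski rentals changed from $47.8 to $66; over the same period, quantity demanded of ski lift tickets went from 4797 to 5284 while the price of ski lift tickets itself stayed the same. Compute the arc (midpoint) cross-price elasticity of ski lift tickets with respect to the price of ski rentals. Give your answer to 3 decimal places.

0.302

ΔQ_A = 5284 − 4797 = 487; ΔP_B = 66 − 47.8 = 18.2.
Midpoints: Q̄_A = 5040.5, P̄_B = 56.90.
ε = (ΔQ_A/Q̄_A)/(ΔP_B/P̄_B) = (487/5040.5)/(18.2/56.90) ≈ 0.302.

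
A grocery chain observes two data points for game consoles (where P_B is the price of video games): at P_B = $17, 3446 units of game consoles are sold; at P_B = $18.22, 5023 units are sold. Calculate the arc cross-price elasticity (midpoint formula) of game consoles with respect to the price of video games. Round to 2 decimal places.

ΔQ_A = 5023 − 3446 = 1577; ΔP_B = 18.22 − 17 = 1.22.
Midpoints: Q̄_A = 4234.5, P̄_B = 17.61.
ε = (ΔQ_A/Q̄_A)/(ΔP_B/P̄_B) = (1577/4234.5)/(1.22/17.61) ≈ 5.38.

5.38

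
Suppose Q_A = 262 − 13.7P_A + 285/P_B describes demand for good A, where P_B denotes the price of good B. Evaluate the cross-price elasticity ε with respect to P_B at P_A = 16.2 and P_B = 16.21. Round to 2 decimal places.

At P_A = 16.2 and P_B = 16.21: Q_A = 57.642.
∂Q_A/∂P_B = −285/P_B² = -1.0846.
ε = (∂Q_A/∂P_B)(P_B/Q_A) = -1.0846 × (16.21/57.642) ≈ -0.31.
ε < 0: complements.

-0.31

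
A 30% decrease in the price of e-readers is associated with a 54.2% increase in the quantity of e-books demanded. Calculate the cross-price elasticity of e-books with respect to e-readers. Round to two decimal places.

ε = (%ΔQ of e-books) / (%ΔP of e-readers) = (54.2%) / (-30%) ≈ -1.81.
Negative cross-price elasticity: complements.

-1.81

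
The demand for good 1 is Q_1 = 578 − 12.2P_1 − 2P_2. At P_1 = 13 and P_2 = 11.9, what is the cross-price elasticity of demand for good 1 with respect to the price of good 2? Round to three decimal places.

-0.060

At P_1 = 13 and P_2 = 11.9: Q_1 = 395.6.
∂Q_1/∂P_2 = -2.
ε = (∂Q_1/∂P_2)(P_2/Q_1) = -2 × (11.9/395.6) ≈ -0.060.
Since ε < 0, good 1 and good 2 are complements.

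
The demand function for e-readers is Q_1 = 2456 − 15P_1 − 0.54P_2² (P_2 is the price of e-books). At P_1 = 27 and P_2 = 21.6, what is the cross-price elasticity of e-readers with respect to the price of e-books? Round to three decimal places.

-0.280

At P_1 = 27 and P_2 = 21.6: Q_1 = 1799.058.
∂Q_1/∂P_2 = -1.08P_2 = -1.08(21.6) = -23.3280.
ε = (∂Q_1/∂P_2)(P_2/Q_1) = -23.3280 × (21.6/1799.058) ≈ -0.280.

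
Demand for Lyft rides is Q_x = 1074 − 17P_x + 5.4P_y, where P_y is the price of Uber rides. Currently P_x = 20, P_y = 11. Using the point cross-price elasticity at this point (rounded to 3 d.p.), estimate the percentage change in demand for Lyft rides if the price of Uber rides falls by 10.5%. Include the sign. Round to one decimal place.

-0.8%

At P_x = 20, P_y = 11: Q_x = 793.4.
∂Q_x/∂P_y = 5.4.
ε = (∂Q_x/∂P_y)(P_y/Q_x) = 5.4000 × 11/793.4 ≈ 0.075.
%ΔQ_x ≈ ε × %ΔP_y = 0.075 × (-10.5%) = -0.8%.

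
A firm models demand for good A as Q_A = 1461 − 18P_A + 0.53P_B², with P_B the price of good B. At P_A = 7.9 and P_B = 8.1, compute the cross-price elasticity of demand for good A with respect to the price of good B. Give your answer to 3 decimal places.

0.051

At P_A = 7.9 and P_B = 8.1: Q_A = 1353.573.
∂Q_A/∂P_B = 1.06P_B = 1.06(8.1) = 8.5860.
ε = (∂Q_A/∂P_B)(P_B/Q_A) = 8.5860 × (8.1/1353.573) ≈ 0.051.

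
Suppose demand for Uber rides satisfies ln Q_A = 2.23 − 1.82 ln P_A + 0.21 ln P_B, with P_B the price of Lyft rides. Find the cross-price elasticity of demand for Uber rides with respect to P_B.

0.21

In a log-linear (constant-elasticity) demand function, the coefficient on ln P_B is the cross-price elasticity.
ε = 0.21. Positive, so Uber rides and Lyft rides are substitutes.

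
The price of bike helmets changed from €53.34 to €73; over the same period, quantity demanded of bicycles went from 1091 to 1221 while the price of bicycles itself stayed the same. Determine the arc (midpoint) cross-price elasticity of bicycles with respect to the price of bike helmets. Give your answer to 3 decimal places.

ΔQ_A = 1221 − 1091 = 130; ΔP_B = 73 − 53.34 = 19.66.
Midpoints: Q̄_A = 1156.0, P̄_B = 63.17.
ε = (ΔQ_A/Q̄_A)/(ΔP_B/P̄_B) = (130/1156.0)/(19.66/63.17) ≈ 0.361.
ε > 0: bicycles and bike helmets are substitutes.

0.361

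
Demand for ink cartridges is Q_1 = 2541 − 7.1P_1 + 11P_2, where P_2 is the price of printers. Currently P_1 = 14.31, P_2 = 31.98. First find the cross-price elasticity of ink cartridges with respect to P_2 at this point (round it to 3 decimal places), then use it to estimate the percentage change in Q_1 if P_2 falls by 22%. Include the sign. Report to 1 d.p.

At P_1 = 14.31, P_2 = 31.98: Q_1 = 2791.179.
∂Q_1/∂P_2 = 11.
ε = (∂Q_1/∂P_2)(P_2/Q_1) = 11.0000 × 31.98/2791.179 ≈ 0.126.
%ΔQ_1 ≈ ε × %ΔP_2 = 0.126 × (-22%) = -2.8%.

-2.8%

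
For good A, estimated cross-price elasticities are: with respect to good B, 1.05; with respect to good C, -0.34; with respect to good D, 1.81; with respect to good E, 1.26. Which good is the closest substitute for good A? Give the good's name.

good D

Substitutes have ε > 0. Among the positive values, 1.81 (good D) is largest.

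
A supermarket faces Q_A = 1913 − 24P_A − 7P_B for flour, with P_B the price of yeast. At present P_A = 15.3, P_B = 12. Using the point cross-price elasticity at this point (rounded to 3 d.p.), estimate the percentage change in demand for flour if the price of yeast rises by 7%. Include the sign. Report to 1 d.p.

-0.4%

At P_A = 15.3, P_B = 12: Q_A = 1461.8.
∂Q_A/∂P_B = -7.
ε = (∂Q_A/∂P_B)(P_B/Q_A) = -7.0000 × 12/1461.8 ≈ -0.057.
%ΔQ_A ≈ ε × %ΔP_B = -0.057 × (7%) = -0.4%.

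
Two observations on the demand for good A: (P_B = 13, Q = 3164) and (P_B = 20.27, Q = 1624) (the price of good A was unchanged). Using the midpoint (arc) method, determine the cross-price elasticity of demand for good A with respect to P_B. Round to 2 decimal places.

ΔQ_A = 1624 − 3164 = -1540; ΔP_B = 20.27 − 13 = 7.27.
Midpoints: Q̄_A = 2394.0, P̄_B = 16.63.
ε = (ΔQ_A/Q̄_A)/(ΔP_B/P̄_B) = (-1540/2394.0)/(7.27/16.63) ≈ -1.47.
ε < 0: good A and good B are complements.

-1.47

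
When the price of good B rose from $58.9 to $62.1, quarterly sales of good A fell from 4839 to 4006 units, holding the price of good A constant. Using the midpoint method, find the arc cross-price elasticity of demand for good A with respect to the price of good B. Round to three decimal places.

-3.561

ΔQ_A = 4006 − 4839 = -833; ΔP_B = 62.1 − 58.9 = 3.2.
Midpoints: Q̄_A = 4422.5, P̄_B = 60.50.
ε = (ΔQ_A/Q̄_A)/(ΔP_B/P̄_B) = (-833/4422.5)/(3.2/60.50) ≈ -3.561.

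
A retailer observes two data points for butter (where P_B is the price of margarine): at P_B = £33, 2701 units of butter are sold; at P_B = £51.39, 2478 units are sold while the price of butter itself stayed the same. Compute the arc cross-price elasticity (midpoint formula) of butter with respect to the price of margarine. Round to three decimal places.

ΔQ_A = 2478 − 2701 = -223; ΔP_B = 51.39 − 33 = 18.39.
Midpoints: Q̄_A = 2589.5, P̄_B = 42.20.
ε = (ΔQ_A/Q̄_A)/(ΔP_B/P̄_B) = (-223/2589.5)/(18.39/42.20) ≈ -0.198.

-0.198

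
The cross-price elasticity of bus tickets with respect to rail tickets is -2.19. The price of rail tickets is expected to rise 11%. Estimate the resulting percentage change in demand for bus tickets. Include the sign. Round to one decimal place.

%ΔQ ≈ ε × %ΔP of rail tickets = -2.19 × (11%) = -24.1%.
Demand for bus tickets falls by about 24.1%.

-24.1%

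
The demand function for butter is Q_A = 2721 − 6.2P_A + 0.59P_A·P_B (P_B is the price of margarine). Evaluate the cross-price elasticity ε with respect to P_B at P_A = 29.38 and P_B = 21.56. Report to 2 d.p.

At P_A = 29.38 and P_B = 21.56: Q_A = 2912.569.
∂Q_A/∂P_B = 0.59P_A = 0.59(29.38) = 17.3342.
ε = (∂Q_A/∂P_B)(P_B/Q_A) = 17.3342 × (21.56/2912.569) ≈ 0.13.
ε > 0: substitutes.

0.13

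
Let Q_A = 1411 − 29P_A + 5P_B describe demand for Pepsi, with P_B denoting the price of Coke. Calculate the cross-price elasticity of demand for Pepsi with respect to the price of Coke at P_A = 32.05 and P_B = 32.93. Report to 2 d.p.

0.25

At P_A = 32.05 and P_B = 32.93: Q_A = 646.2.
∂Q_A/∂P_B = 5.
ε = (∂Q_A/∂P_B)(P_B/Q_A) = 5 × (32.93/646.2) ≈ 0.25.
Since ε > 0, Pepsi and Coke are substitutes.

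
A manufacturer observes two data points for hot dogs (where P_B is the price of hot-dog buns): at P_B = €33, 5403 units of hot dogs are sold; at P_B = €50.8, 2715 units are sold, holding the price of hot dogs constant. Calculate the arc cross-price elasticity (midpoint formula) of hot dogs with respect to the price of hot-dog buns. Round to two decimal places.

-1.56

ΔQ_A = 2715 − 5403 = -2688; ΔP_B = 50.8 − 33 = 17.8.
Midpoints: Q̄_A = 4059.0, P̄_B = 41.90.
ε = (ΔQ_A/Q̄_A)/(ΔP_B/P̄_B) = (-2688/4059.0)/(17.8/41.90) ≈ -1.56.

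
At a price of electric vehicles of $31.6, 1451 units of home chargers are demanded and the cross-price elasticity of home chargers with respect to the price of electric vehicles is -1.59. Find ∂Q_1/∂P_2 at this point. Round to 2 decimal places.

-73.01

ε = (∂Q_1/∂P_2)·(P_2/Q_1) ⇒ ∂Q_1/∂P_2 = ε·Q_1/P_2 = -1.59 × 1451/31.6 ≈ -73.01.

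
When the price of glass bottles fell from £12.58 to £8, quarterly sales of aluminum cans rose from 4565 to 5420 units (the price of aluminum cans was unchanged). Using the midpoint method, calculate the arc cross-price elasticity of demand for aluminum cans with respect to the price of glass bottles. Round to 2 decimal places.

ΔQ_A = 5420 − 4565 = 855; ΔP_B = 8 − 12.58 = -4.58.
Midpoints: Q̄_A = 4992.5, P̄_B = 10.29.
ε = (ΔQ_A/Q̄_A)/(ΔP_B/P̄_B) = (855/4992.5)/(-4.58/10.29) ≈ -0.38.

-0.38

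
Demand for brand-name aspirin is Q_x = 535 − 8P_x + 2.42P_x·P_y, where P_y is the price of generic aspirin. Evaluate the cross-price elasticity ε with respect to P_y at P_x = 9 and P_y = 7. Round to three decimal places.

0.248

At P_x = 9 and P_y = 7: Q_x = 615.46.
∂Q_x/∂P_y = 2.42P_x = 2.42(9) = 21.7800.
ε = (∂Q_x/∂P_y)(P_y/Q_x) = 21.7800 × (7/615.46) ≈ 0.248.
ε > 0: substitutes.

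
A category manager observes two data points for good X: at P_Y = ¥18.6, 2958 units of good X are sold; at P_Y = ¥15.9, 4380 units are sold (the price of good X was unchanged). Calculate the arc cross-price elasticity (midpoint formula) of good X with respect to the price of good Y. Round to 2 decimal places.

ΔQ_X = 4380 − 2958 = 1422; ΔP_Y = 15.9 − 18.6 = -2.7.
Midpoints: Q̄_X = 3669.0, P̄_Y = 17.25.
ε = (ΔQ_X/Q̄_X)/(ΔP_Y/P̄_Y) = (1422/3669.0)/(-2.7/17.25) ≈ -2.48.
ε < 0: good X and good Y are complements.

-2.48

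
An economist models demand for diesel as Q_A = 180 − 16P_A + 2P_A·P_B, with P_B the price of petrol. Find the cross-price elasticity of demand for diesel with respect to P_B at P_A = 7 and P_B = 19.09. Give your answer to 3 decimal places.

At P_A = 7 and P_B = 19.09: Q_A = 335.26.
∂Q_A/∂P_B = 2P_A = 2(7) = 14.0000.
ε = (∂Q_A/∂P_B)(P_B/Q_A) = 14.0000 × (19.09/335.26) ≈ 0.797.

0.797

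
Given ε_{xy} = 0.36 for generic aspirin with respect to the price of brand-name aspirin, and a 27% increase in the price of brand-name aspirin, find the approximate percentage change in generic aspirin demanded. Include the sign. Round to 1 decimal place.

9.7%

%ΔQ ≈ ε × %ΔP of brand-name aspirin = 0.36 × (27%) = 9.7%.
Demand for generic aspirin rises by about 9.7%.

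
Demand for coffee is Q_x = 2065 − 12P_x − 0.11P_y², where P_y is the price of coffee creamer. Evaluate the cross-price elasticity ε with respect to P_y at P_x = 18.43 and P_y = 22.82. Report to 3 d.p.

At P_x = 18.43 and P_y = 22.82: Q_x = 1786.557.
∂Q_x/∂P_y = -0.22P_y = -0.22(22.82) = -5.0204.
ε = (∂Q_x/∂P_y)(P_y/Q_x) = -5.0204 × (22.82/1786.557) ≈ -0.064.
ε < 0: complements.

-0.064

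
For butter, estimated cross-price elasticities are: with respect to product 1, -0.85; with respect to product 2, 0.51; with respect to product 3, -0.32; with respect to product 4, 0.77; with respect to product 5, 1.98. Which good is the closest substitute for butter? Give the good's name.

product 5

Substitutes have ε > 0. Among the positive values, 1.98 (product 5) is largest.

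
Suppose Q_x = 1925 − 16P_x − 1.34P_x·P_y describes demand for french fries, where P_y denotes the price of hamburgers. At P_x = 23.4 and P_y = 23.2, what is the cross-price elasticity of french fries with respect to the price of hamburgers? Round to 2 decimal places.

At P_x = 23.4 and P_y = 23.2: Q_x = 823.141.
∂Q_x/∂P_y = -1.34P_x = -1.34(23.4) = -31.3560.
ε = (∂Q_x/∂P_y)(P_y/Q_x) = -31.3560 × (23.2/823.141) ≈ -0.88.
ε < 0: complements.

-0.88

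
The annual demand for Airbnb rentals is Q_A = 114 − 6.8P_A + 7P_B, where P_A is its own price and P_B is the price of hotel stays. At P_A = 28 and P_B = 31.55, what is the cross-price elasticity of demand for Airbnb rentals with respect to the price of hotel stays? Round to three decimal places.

1.529

At P_A = 28 and P_B = 31.55: Q_A = 144.45.
∂Q_A/∂P_B = 7.
ε = (∂Q_A/∂P_B)(P_B/Q_A) = 7 × (31.55/144.45) ≈ 1.529.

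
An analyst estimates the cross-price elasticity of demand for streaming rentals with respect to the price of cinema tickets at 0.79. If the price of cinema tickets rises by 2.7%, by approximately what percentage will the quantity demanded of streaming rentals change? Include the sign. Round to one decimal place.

2.1%

%ΔQ ≈ ε × %ΔP of cinema tickets = 0.79 × (2.7%) = 2.1%.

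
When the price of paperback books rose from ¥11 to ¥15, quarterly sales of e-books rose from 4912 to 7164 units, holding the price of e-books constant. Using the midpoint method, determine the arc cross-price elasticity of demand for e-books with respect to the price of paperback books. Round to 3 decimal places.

1.212

ΔQ_A = 7164 − 4912 = 2252; ΔP_B = 15 − 11 = 4.
Midpoints: Q̄_A = 6038.0, P̄_B = 13.00.
ε = (ΔQ_A/Q̄_A)/(ΔP_B/P̄_B) = (2252/6038.0)/(4/13.00) ≈ 1.212.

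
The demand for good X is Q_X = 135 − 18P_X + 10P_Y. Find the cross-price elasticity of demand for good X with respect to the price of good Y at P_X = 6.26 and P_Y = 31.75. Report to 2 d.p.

At P_X = 6.26 and P_Y = 31.75: Q_X = 339.82.
∂Q_X/∂P_Y = 10.
ε = (∂Q_X/∂P_Y)(P_Y/Q_X) = 10 × (31.75/339.82) ≈ 0.93.
Since ε > 0, good X and good Y are substitutes.

0.93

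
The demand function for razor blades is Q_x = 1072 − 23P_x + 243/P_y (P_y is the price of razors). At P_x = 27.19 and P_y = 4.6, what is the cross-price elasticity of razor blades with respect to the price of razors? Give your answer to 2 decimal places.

-0.11

At P_x = 27.19 and P_y = 4.6: Q_x = 499.456.
∂Q_x/∂P_y = −243/P_y² = -11.4839.
ε = (∂Q_x/∂P_y)(P_y/Q_x) = -11.4839 × (4.6/499.456) ≈ -0.11.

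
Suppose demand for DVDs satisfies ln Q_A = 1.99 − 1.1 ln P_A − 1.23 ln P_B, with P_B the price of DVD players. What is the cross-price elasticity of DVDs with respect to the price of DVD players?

In a log-linear (constant-elasticity) demand function, the coefficient on ln P_B is the cross-price elasticity.
ε = -1.23. Negative, so DVDs and DVD players are complements.

-1.23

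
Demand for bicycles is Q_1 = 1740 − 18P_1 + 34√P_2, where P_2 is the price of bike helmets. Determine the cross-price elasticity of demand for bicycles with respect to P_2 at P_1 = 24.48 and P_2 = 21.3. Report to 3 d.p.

0.054

At P_1 = 24.48 and P_2 = 21.3: Q_1 = 1456.277.
∂Q_1/∂P_2 = 34/(2√P_2) = 34/(2√21.3) = 3.6835.
ε = (∂Q_1/∂P_2)(P_2/Q_1) = 3.6835 × (21.3/1456.277) ≈ 0.054.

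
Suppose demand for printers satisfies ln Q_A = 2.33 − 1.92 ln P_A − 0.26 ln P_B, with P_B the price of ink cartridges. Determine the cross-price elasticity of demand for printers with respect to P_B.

-0.26

In a log-linear (constant-elasticity) demand function, the coefficient on ln P_B is the cross-price elasticity.
ε = -0.26. Negative, so printers and ink cartridges are complements.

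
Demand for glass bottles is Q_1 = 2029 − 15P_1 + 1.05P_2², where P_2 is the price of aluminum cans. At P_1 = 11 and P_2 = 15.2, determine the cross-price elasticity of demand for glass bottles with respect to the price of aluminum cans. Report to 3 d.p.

0.230

At P_1 = 11 and P_2 = 15.2: Q_1 = 2106.592.
∂Q_1/∂P_2 = 2.1P_2 = 2.1(15.2) = 31.9200.
ε = (∂Q_1/∂P_2)(P_2/Q_1) = 31.9200 × (15.2/2106.592) ≈ 0.230.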